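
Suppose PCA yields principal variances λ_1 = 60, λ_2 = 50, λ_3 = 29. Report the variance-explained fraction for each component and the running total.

Step 1 — total variance = trace(Sigma) = Σ λ_i = 60 + 50 + 29 = 139.

Step 2 — fraction explained by component i = λ_i / Σ λ:
  PC1: 60/139 = 0.4317
  PC2: 50/139 = 0.3597
  PC3: 29/139 = 0.2086

Step 3 — cumulative fraction after k components = (λ_1 + ... + λ_k) / Σ λ:
  k = 1: 60/139 = 0.4317
  k = 2: (60 + 50)/139 = 110/139 = 0.7914
  k = 3: (60 + 50 + 29)/139 = 139/139 = 1

Summary (fraction, with percent):

explained: PC1 0.4317 (43.17%), PC2 0.3597 (35.97%), PC3 0.2086 (20.86%);  cumulative: 0.4317, 0.7914, 1


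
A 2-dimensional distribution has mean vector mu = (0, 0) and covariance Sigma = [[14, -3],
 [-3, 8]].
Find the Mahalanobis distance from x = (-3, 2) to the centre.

Step 1 — centre the observation: (x - mu) = (-3, 2).

Step 2 — invert Sigma. det(Sigma) = 14·8 - (-3)² = 103.
  Sigma^{-1} = (1/det) · [[d, -b], [-b, a]] = [[0.0777, 0.0291],
 [0.0291, 0.1359]].

Step 3 — form the quadratic (x - mu)^T · Sigma^{-1} · (x - mu):
  Sigma^{-1} · (x - mu) = (-0.1748, 0.1845).
  (x - mu)^T · [Sigma^{-1} · (x - mu)] = (-3)·(-0.1748) + (2)·(0.1845) = 0.8932.

Step 4 — take square root: d = √(0.8932) ≈ 0.9451.

d(x, mu) = √(0.8932) ≈ 0.9451


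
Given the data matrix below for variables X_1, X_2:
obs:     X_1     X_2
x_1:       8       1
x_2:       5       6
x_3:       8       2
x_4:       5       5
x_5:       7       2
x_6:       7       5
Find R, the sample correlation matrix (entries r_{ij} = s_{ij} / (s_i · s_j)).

Step 1 — column means:
  mean(X_1) = (8 + 5 + 8 + 5 + 7 + 7) / 6 = 40/6 = 6.6667
  mean(X_2) = (1 + 6 + 2 + 5 + 2 + 5) / 6 = 21/6 = 3.5

Step 2 — sample variances and covariances s[i,j] = (1/(n-1)) · Σ_k (x_{k,i} - mean_i) · (x_{k,j} - mean_j), with n-1 = 5:
  s[X_1,X_1] = ((1.3333)·(1.3333) + (-1.6667)·(-1.6667) + (1.3333)·(1.3333) + (-1.6667)·(-1.6667) + (0.3333)·(0.3333) + (0.3333)·(0.3333)) / 5 = 9.3333/5 = 1.8667
  s[X_1,X_2] = ((1.3333)·(-2.5) + (-1.6667)·(2.5) + (1.3333)·(-1.5) + (-1.6667)·(1.5) + (0.3333)·(-1.5) + (0.3333)·(1.5)) / 5 = -12/5 = -2.4
  s[X_2,X_2] = ((-2.5)·(-2.5) + (2.5)·(2.5) + (-1.5)·(-1.5) + (1.5)·(1.5) + (-1.5)·(-1.5) + (1.5)·(1.5)) / 5 = 21.5/5 = 4.3
  Sample standard deviations s_i = √(s[i,i]):
  s(X_1) = √(1.8667) = 1.3663
  s(X_2) = √(4.3) = 2.0736

Step 3 — r_{ij} = s_{ij} / (s_i · s_j):
  r[X_1,X_1] = 1 (diagonal).
  r[X_1,X_2] = -2.4 / (1.3663 · 2.0736) = -2.4 / 2.8331 = -0.8471
  r[X_2,X_2] = 1 (diagonal).

R is symmetric with unit diagonal. Assembling:

R = [[1, -0.8471],
 [-0.8471, 1]]


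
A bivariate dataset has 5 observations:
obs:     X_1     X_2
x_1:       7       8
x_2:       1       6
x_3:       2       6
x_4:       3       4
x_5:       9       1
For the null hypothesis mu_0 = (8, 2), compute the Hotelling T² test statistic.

Step 1 — sample mean vector:
  mean(X_1) = (7 + 1 + 2 + 3 + 9) / 5 = 22/5 = 4.4
  mean(X_2) = (8 + 6 + 6 + 4 + 1) / 5 = 25/5 = 5
  x̄ = (4.4, 5),  deviation x̄ - mu_0 = (4.4, 5) - (8, 2) = (-3.6, 3).

Step 2 — sample covariance matrix, S[i,j] = (1/(n-1)) · Σ_k (x_{k,i} - mean_i) · (x_{k,j} - mean_j), divisor n-1 = 4:
  S[X_1,X_1] = ((2.6)·(2.6) + (-3.4)·(-3.4) + (-2.4)·(-2.4) + (-1.4)·(-1.4) + (4.6)·(4.6)) / 4 = 47.2/4 = 11.8
  S[X_1,X_2] = ((2.6)·(3) + (-3.4)·(1) + (-2.4)·(1) + (-1.4)·(-1) + (4.6)·(-4)) / 4 = -15/4 = -3.75
  S[X_2,X_2] = ((3)·(3) + (1)·(1) + (1)·(1) + (-1)·(-1) + (-4)·(-4)) / 4 = 28/4 = 7
  S = [[11.8, -3.75],
 [-3.75, 7]].

Step 3 — invert S. det(S) = 11.8·7 - (-3.75)² = 68.5375.
  S^{-1} = (1/det) · [[d, -b], [-b, a]] = [[0.1021, 0.0547],
 [0.0547, 0.1722]].

Step 4 — quadratic form (x̄ - mu_0)^T · S^{-1} · (x̄ - mu_0):
  S^{-1} · (x̄ - mu_0) = (-0.2035, 0.3195),
  (x̄ - mu_0)^T · [...] = (-3.6)·(-0.2035) + (3)·(0.3195) = 1.6913.

Step 5 — scale by n: T² = 5 · 1.6913 = 8.4567.

T² ≈ 8.4567


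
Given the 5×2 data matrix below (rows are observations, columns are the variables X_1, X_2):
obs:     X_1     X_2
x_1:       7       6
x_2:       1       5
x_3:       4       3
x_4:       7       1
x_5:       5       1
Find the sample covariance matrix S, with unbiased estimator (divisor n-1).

Step 1 — column means:
  mean(X_1) = (7 + 1 + 4 + 7 + 5) / 5 = 24/5 = 4.8
  mean(X_2) = (6 + 5 + 3 + 1 + 1) / 5 = 16/5 = 3.2

Step 2 — sample covariance S[i,j] = (1/(n-1)) · Σ_k (x_{k,i} - mean_i) · (x_{k,j} - mean_j), with n-1 = 4.
  S[X_1,X_1] = ((2.2)·(2.2) + (-3.8)·(-3.8) + (-0.8)·(-0.8) + (2.2)·(2.2) + (0.2)·(0.2)) / 4 = 24.8/4 = 6.2
  S[X_1,X_2] = ((2.2)·(2.8) + (-3.8)·(1.8) + (-0.8)·(-0.2) + (2.2)·(-2.2) + (0.2)·(-2.2)) / 4 = -5.8/4 = -1.45
  S[X_2,X_2] = ((2.8)·(2.8) + (1.8)·(1.8) + (-0.2)·(-0.2) + (-2.2)·(-2.2) + (-2.2)·(-2.2)) / 4 = 20.8/4 = 5.2

S is symmetric (S[j,i] = S[i,j]). Assembling:

S = [[6.2, -1.45],
 [-1.45, 5.2]]


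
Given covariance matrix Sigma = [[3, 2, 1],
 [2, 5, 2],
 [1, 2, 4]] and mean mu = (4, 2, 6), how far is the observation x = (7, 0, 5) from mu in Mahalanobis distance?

Step 1 — centre the observation: (x - mu) = (3, -2, -1).

Step 2 — invert Sigma (cofactor / det for 3×3, or solve directly):
  Sigma^{-1} = [[0.4571, -0.1714, -0.0286],
 [-0.1714, 0.3143, -0.1143],
 [-0.0286, -0.1143, 0.3143]].

Step 3 — form the quadratic (x - mu)^T · Sigma^{-1} · (x - mu):
  Sigma^{-1} · (x - mu) = (1.7429, -1.0286, -0.1714).
  (x - mu)^T · [Sigma^{-1} · (x - mu)] = (3)·(1.7429) + (-2)·(-1.0286) + (-1)·(-0.1714) = 7.4571.

Step 4 — take square root: d = √(7.4571) ≈ 2.7308.

d(x, mu) = √(7.4571) ≈ 2.7308


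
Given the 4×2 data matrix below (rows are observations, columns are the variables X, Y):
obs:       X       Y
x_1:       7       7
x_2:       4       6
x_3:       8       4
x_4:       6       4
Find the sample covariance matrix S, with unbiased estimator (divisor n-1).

Step 1 — column means:
  mean(X) = (7 + 4 + 8 + 6) / 4 = 25/4 = 6.25
  mean(Y) = (7 + 6 + 4 + 4) / 4 = 21/4 = 5.25

Step 2 — sample covariance S[i,j] = (1/(n-1)) · Σ_k (x_{k,i} - mean_i) · (x_{k,j} - mean_j), with n-1 = 3.
  S[X,X] = ((0.75)·(0.75) + (-2.25)·(-2.25) + (1.75)·(1.75) + (-0.25)·(-0.25)) / 3 = 8.75/3 = 2.9167
  S[X,Y] = ((0.75)·(1.75) + (-2.25)·(0.75) + (1.75)·(-1.25) + (-0.25)·(-1.25)) / 3 = -2.25/3 = -0.75
  S[Y,Y] = ((1.75)·(1.75) + (0.75)·(0.75) + (-1.25)·(-1.25) + (-1.25)·(-1.25)) / 3 = 6.75/3 = 2.25

S is symmetric (S[j,i] = S[i,j]). Assembling:

S = [[2.9167, -0.75],
 [-0.75, 2.25]]


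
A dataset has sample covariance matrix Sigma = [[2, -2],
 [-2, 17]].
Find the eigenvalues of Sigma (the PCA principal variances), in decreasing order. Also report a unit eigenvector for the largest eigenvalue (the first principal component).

Step 1 — characteristic polynomial of 2×2 Sigma:
  det(Sigma - λI) = λ² - trace · λ + det = 0.
  trace = 2 + 17 = 19, det = 2·17 - (-2)² = 30.
Step 2 — discriminant:
  Δ = trace² - 4·det = 361 - 120 = 241.
Step 3 — eigenvalues:
  λ = (trace ± √Δ)/2 = (19 ± 15.5242)/2,
  λ_1 = 17.2621,  λ_2 = 1.7379.

Step 4 — unit eigenvector for λ_1: solve (Sigma - λ_1 I)v = 0. First row:
  (2 - 17.2621)·v_x + (-2)·v_y = 0, i.e. (-15.2621)·v_x + (-2)·v_y = 0,
  so v ∝ (b, λ_1 - a) = (-2, 15.2621); multiply by -1 so the first entry is positive: u = (2, -15.2621).
  ||u|| = √((2)² + (-15.2621)²) = √(236.9313) ≈ 15.3926,
  v_1 = u/||u|| ≈ (0.1299, -0.9915) (||v_1|| = 1).

λ_1 = 17.2621,  λ_2 = 1.7379;  v_1 ≈ (0.1299, -0.9915)


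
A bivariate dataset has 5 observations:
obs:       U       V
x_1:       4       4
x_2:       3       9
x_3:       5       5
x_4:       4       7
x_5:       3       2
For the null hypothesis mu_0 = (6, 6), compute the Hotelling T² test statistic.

Step 1 — sample mean vector:
  mean(U) = (4 + 3 + 5 + 4 + 3) / 5 = 19/5 = 3.8
  mean(V) = (4 + 9 + 5 + 7 + 2) / 5 = 27/5 = 5.4
  x̄ = (3.8, 5.4),  deviation x̄ - mu_0 = (3.8, 5.4) - (6, 6) = (-2.2, -0.6).

Step 2 — sample covariance matrix, S[i,j] = (1/(n-1)) · Σ_k (x_{k,i} - mean_i) · (x_{k,j} - mean_j), divisor n-1 = 4:
  S[U,U] = ((0.2)·(0.2) + (-0.8)·(-0.8) + (1.2)·(1.2) + (0.2)·(0.2) + (-0.8)·(-0.8)) / 4 = 2.8/4 = 0.7
  S[U,V] = ((0.2)·(-1.4) + (-0.8)·(3.6) + (1.2)·(-0.4) + (0.2)·(1.6) + (-0.8)·(-3.4)) / 4 = -0.6/4 = -0.15
  S[V,V] = ((-1.4)·(-1.4) + (3.6)·(3.6) + (-0.4)·(-0.4) + (1.6)·(1.6) + (-3.4)·(-3.4)) / 4 = 29.2/4 = 7.3
  S = [[0.7, -0.15],
 [-0.15, 7.3]].

Step 3 — invert S. det(S) = 0.7·7.3 - (-0.15)² = 5.0875.
  S^{-1} = (1/det) · [[d, -b], [-b, a]] = [[1.4349, 0.0295],
 [0.0295, 0.1376]].

Step 4 — quadratic form (x̄ - mu_0)^T · S^{-1} · (x̄ - mu_0):
  S^{-1} · (x̄ - mu_0) = (-3.1744, -0.1474),
  (x̄ - mu_0)^T · [...] = (-2.2)·(-3.1744) + (-0.6)·(-0.1474) = 7.0722.

Step 5 — scale by n: T² = 5 · 7.0722 = 35.3612.

T² ≈ 35.3612


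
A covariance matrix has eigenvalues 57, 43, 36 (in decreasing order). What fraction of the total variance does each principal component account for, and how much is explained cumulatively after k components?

Step 1 — total variance = trace(Sigma) = Σ λ_i = 57 + 43 + 36 = 136.

Step 2 — fraction explained by component i = λ_i / Σ λ:
  PC1: 57/136 = 0.4191
  PC2: 43/136 = 0.3162
  PC3: 36/136 = 0.2647

Step 3 — cumulative fraction after k components = (λ_1 + ... + λ_k) / Σ λ:
  k = 1: 57/136 = 0.4191
  k = 2: (57 + 43)/136 = 100/136 = 0.7353
  k = 3: (57 + 43 + 36)/136 = 136/136 = 1

Summary (fraction, with percent):

explained: PC1 0.4191 (41.91%), PC2 0.3162 (31.62%), PC3 0.2647 (26.47%);  cumulative: 0.4191, 0.7353, 1


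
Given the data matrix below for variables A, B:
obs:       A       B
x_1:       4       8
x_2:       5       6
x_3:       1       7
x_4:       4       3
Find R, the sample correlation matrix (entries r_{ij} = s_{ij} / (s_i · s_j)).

Step 1 — column means:
  mean(A) = (4 + 5 + 1 + 4) / 4 = 14/4 = 3.5
  mean(B) = (8 + 6 + 7 + 3) / 4 = 24/4 = 6

Step 2 — sample variances and covariances s[i,j] = (1/(n-1)) · Σ_k (x_{k,i} - mean_i) · (x_{k,j} - mean_j), with n-1 = 3:
  s[A,A] = ((0.5)·(0.5) + (1.5)·(1.5) + (-2.5)·(-2.5) + (0.5)·(0.5)) / 3 = 9/3 = 3
  s[A,B] = ((0.5)·(2) + (1.5)·(0) + (-2.5)·(1) + (0.5)·(-3)) / 3 = -3/3 = -1
  s[B,B] = ((2)·(2) + (0)·(0) + (1)·(1) + (-3)·(-3)) / 3 = 14/3 = 4.6667
  Sample standard deviations s_i = √(s[i,i]):
  s(A) = √(3) = 1.7321
  s(B) = √(4.6667) = 2.1602

Step 3 — r_{ij} = s_{ij} / (s_i · s_j):
  r[A,A] = 1 (diagonal).
  r[A,B] = -1 / (1.7321 · 2.1602) = -1 / 3.7417 = -0.2673
  r[B,B] = 1 (diagonal).

R is symmetric with unit diagonal. Assembling:

R = [[1, -0.2673],
 [-0.2673, 1]]


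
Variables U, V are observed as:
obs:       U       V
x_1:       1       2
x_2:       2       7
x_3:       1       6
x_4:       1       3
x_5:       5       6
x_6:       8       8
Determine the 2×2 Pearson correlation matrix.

Step 1 — column means:
  mean(U) = (1 + 2 + 1 + 1 + 5 + 8) / 6 = 18/6 = 3
  mean(V) = (2 + 7 + 6 + 3 + 6 + 8) / 6 = 32/6 = 5.3333

Step 2 — sample variances and covariances s[i,j] = (1/(n-1)) · Σ_k (x_{k,i} - mean_i) · (x_{k,j} - mean_j), with n-1 = 5:
  s[U,U] = ((-2)·(-2) + (-1)·(-1) + (-2)·(-2) + (-2)·(-2) + (2)·(2) + (5)·(5)) / 5 = 42/5 = 8.4
  s[U,V] = ((-2)·(-3.3333) + (-1)·(1.6667) + (-2)·(0.6667) + (-2)·(-2.3333) + (2)·(0.6667) + (5)·(2.6667)) / 5 = 23/5 = 4.6
  s[V,V] = ((-3.3333)·(-3.3333) + (1.6667)·(1.6667) + (0.6667)·(0.6667) + (-2.3333)·(-2.3333) + (0.6667)·(0.6667) + (2.6667)·(2.6667)) / 5 = 27.3333/5 = 5.4667
  Sample standard deviations s_i = √(s[i,i]):
  s(U) = √(8.4) = 2.8983
  s(V) = √(5.4667) = 2.3381

Step 3 — r_{ij} = s_{ij} / (s_i · s_j):
  r[U,U] = 1 (diagonal).
  r[U,V] = 4.6 / (2.8983 · 2.3381) = 4.6 / 6.7764 = 0.6788
  r[V,V] = 1 (diagonal).

R is symmetric with unit diagonal. Assembling:

R = [[1, 0.6788],
 [0.6788, 1]]


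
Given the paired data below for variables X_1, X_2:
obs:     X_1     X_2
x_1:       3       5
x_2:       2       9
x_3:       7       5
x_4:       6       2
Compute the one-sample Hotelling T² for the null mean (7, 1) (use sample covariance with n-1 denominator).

Step 1 — sample mean vector:
  mean(X_1) = (3 + 2 + 7 + 6) / 4 = 18/4 = 4.5
  mean(X_2) = (5 + 9 + 5 + 2) / 4 = 21/4 = 5.25
  x̄ = (4.5, 5.25),  deviation x̄ - mu_0 = (4.5, 5.25) - (7, 1) = (-2.5, 4.25).

Step 2 — sample covariance matrix, S[i,j] = (1/(n-1)) · Σ_k (x_{k,i} - mean_i) · (x_{k,j} - mean_j), divisor n-1 = 3:
  S[X_1,X_1] = ((-1.5)·(-1.5) + (-2.5)·(-2.5) + (2.5)·(2.5) + (1.5)·(1.5)) / 3 = 17/3 = 5.6667
  S[X_1,X_2] = ((-1.5)·(-0.25) + (-2.5)·(3.75) + (2.5)·(-0.25) + (1.5)·(-3.25)) / 3 = -14.5/3 = -4.8333
  S[X_2,X_2] = ((-0.25)·(-0.25) + (3.75)·(3.75) + (-0.25)·(-0.25) + (-3.25)·(-3.25)) / 3 = 24.75/3 = 8.25
  S = [[5.6667, -4.8333],
 [-4.8333, 8.25]].

Step 3 — invert S. det(S) = 5.6667·8.25 - (-4.8333)² = 23.3889.
  S^{-1} = (1/det) · [[d, -b], [-b, a]] = [[0.3527, 0.2067],
 [0.2067, 0.2423]].

Step 4 — quadratic form (x̄ - mu_0)^T · S^{-1} · (x̄ - mu_0):
  S^{-1} · (x̄ - mu_0) = (-0.0036, 0.5131),
  (x̄ - mu_0)^T · [...] = (-2.5)·(-0.0036) + (4.25)·(0.5131) = 2.1894.

Step 5 — scale by n: T² = 4 · 2.1894 = 8.7577.

T² ≈ 8.7577


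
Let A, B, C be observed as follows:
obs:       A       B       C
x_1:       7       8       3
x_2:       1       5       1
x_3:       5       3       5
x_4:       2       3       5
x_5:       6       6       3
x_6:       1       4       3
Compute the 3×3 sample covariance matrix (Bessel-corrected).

Step 1 — column means:
  mean(A) = (7 + 1 + 5 + 2 + 6 + 1) / 6 = 22/6 = 3.6667
  mean(B) = (8 + 5 + 3 + 3 + 6 + 4) / 6 = 29/6 = 4.8333
  mean(C) = (3 + 1 + 5 + 5 + 3 + 3) / 6 = 20/6 = 3.3333

Step 2 — sample covariance S[i,j] = (1/(n-1)) · Σ_k (x_{k,i} - mean_i) · (x_{k,j} - mean_j), with n-1 = 5.
  S[A,A] = ((3.3333)·(3.3333) + (-2.6667)·(-2.6667) + (1.3333)·(1.3333) + (-1.6667)·(-1.6667) + (2.3333)·(2.3333) + (-2.6667)·(-2.6667)) / 5 = 35.3333/5 = 7.0667
  S[A,B] = ((3.3333)·(3.1667) + (-2.6667)·(0.1667) + (1.3333)·(-1.8333) + (-1.6667)·(-1.8333) + (2.3333)·(1.1667) + (-2.6667)·(-0.8333)) / 5 = 15.6667/5 = 3.1333
  S[A,C] = ((3.3333)·(-0.3333) + (-2.6667)·(-2.3333) + (1.3333)·(1.6667) + (-1.6667)·(1.6667) + (2.3333)·(-0.3333) + (-2.6667)·(-0.3333)) / 5 = 4.6667/5 = 0.9333
  S[B,B] = ((3.1667)·(3.1667) + (0.1667)·(0.1667) + (-1.8333)·(-1.8333) + (-1.8333)·(-1.8333) + (1.1667)·(1.1667) + (-0.8333)·(-0.8333)) / 5 = 18.8333/5 = 3.7667
  S[B,C] = ((3.1667)·(-0.3333) + (0.1667)·(-2.3333) + (-1.8333)·(1.6667) + (-1.8333)·(1.6667) + (1.1667)·(-0.3333) + (-0.8333)·(-0.3333)) / 5 = -7.6667/5 = -1.5333
  S[C,C] = ((-0.3333)·(-0.3333) + (-2.3333)·(-2.3333) + (1.6667)·(1.6667) + (1.6667)·(1.6667) + (-0.3333)·(-0.3333) + (-0.3333)·(-0.3333)) / 5 = 11.3333/5 = 2.2667

S is symmetric (S[j,i] = S[i,j]). Assembling:

S = [[7.0667, 3.1333, 0.9333],
 [3.1333, 3.7667, -1.5333],
 [0.9333, -1.5333, 2.2667]]


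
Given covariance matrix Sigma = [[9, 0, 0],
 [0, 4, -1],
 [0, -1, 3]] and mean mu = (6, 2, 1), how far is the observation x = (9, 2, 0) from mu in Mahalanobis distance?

Step 1 — centre the observation: (x - mu) = (3, 0, -1).

Step 2 — invert Sigma (cofactor / det for 3×3, or solve directly):
  Sigma^{-1} = [[0.1111, 0, 0],
 [0, 0.2727, 0.0909],
 [0, 0.0909, 0.3636]].

Step 3 — form the quadratic (x - mu)^T · Sigma^{-1} · (x - mu):
  Sigma^{-1} · (x - mu) = (0.3333, -0.0909, -0.3636).
  (x - mu)^T · [Sigma^{-1} · (x - mu)] = (3)·(0.3333) + (0)·(-0.0909) + (-1)·(-0.3636) = 1.3636.

Step 4 — take square root: d = √(1.3636) ≈ 1.1677.

d(x, mu) = √(1.3636) ≈ 1.1677


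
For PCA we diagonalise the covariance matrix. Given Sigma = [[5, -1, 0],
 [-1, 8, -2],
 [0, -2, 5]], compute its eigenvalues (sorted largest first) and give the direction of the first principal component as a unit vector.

Step 1 — characteristic polynomial p(λ) = det(λI - Sigma) = λ³ - tr·λ² + c_1·λ - det, where tr = trace, c_1 = sum of the principal 2×2 minors, det = det(Sigma):
  tr = 5 + 8 + 5 = 18,
  c_1 = (5·8 - (-1)²) + (5·5 - (0)²) + (8·5 - (-2)²) = 39 + 25 + 36 = 100,
  det = 5·(8·5 - (-2)²) - (-1)·((-1)·5 - (-2)·(0)) + (0)·((-1)·(-2) - 8·(0)) = 5·(36) - (-1)·(-5) + (0)·(2) = 175.
  So p(λ) = λ³ - 18λ² + 100λ - 175.
Step 2 — look for an integer root (rational root theorem: any rational root is an integer divisor of 175). Testing λ = 5:
  p(5) = 125 - 450 + 500 - 175 = 0  ✓
  Dividing out (λ - 5): p(λ) = (λ - 5)(λ² - 13λ + 35).
Step 3 — remaining eigenvalues from the quadratic λ² - 13λ + 35 = 0:
  Δ = 13² - 4·35 = 169 - 140 = 29,  λ = (13 ± √29)/2 = (13 ± 5.3852)/2 ≈ 9.1926 or 3.8074.
  Sorted: λ_1 = 9.1926,  λ_2 = 5,  λ_3 = 3.8074  (check: sum = 18 = tr ✓).

Step 4 — unit eigenvector for λ_1 ≈ 9.1926: v spans the null space of (Sigma - λ_1 I), whose rows are
  r_1 = (-4.1926, -1, 0),  r_2 = (-1, -1.1926, -2),  r_3 = (0, -2, -4.1926).
  v is orthogonal to every row, so take v ∝ r_1 × r_2 = ((-1)·(-2) - (0)·(-1.1926), (0)·(-1) - (-4.1926)·(-2), (-4.1926)·(-1.1926) - (-1)·(-1)) ≈ (2, -8.3852, 4).
  Let u = (2, -8.3852, 4).
  ||u|| = √((2)² + (-8.3852)² + (4)²) = √(90.311) ≈ 9.5032,  v_1 = u/||u|| ≈ (0.2105, -0.8824, 0.4209) (||v_1|| = 1).

λ_1 = 9.1926,  λ_2 = 5,  λ_3 = 3.8074;  v_1 ≈ (0.2105, -0.8824, 0.4209)


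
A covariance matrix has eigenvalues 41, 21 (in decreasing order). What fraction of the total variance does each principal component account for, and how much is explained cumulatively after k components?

Step 1 — total variance = trace(Sigma) = Σ λ_i = 41 + 21 = 62.

Step 2 — fraction explained by component i = λ_i / Σ λ:
  PC1: 41/62 = 0.6613
  PC2: 21/62 = 0.3387

Step 3 — cumulative fraction after k components = (λ_1 + ... + λ_k) / Σ λ:
  k = 1: 41/62 = 0.6613
  k = 2: (41 + 21)/62 = 62/62 = 1

Summary (fraction, with percent):

explained: PC1 0.6613 (66.13%), PC2 0.3387 (33.87%);  cumulative: 0.6613, 1


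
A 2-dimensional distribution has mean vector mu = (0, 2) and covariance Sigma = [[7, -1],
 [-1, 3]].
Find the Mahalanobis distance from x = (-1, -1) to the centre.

Step 1 — centre the observation: (x - mu) = (-1, -3).

Step 2 — invert Sigma. det(Sigma) = 7·3 - (-1)² = 20.
  Sigma^{-1} = (1/det) · [[d, -b], [-b, a]] = [[0.15, 0.05],
 [0.05, 0.35]].

Step 3 — form the quadratic (x - mu)^T · Sigma^{-1} · (x - mu):
  Sigma^{-1} · (x - mu) = (-0.3, -1.1).
  (x - mu)^T · [Sigma^{-1} · (x - mu)] = (-1)·(-0.3) + (-3)·(-1.1) = 3.6.

Step 4 — take square root: d = √(3.6) ≈ 1.8974.

d(x, mu) = √(3.6) ≈ 1.8974


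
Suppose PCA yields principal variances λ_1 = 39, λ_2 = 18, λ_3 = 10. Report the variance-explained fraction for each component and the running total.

Step 1 — total variance = trace(Sigma) = Σ λ_i = 39 + 18 + 10 = 67.

Step 2 — fraction explained by component i = λ_i / Σ λ:
  PC1: 39/67 = 0.5821
  PC2: 18/67 = 0.2687
  PC3: 10/67 = 0.1493

Step 3 — cumulative fraction after k components = (λ_1 + ... + λ_k) / Σ λ:
  k = 1: 39/67 = 0.5821
  k = 2: (39 + 18)/67 = 57/67 = 0.8507
  k = 3: (39 + 18 + 10)/67 = 67/67 = 1

Summary (fraction, with percent):

explained: PC1 0.5821 (58.21%), PC2 0.2687 (26.87%), PC3 0.1493 (14.93%);  cumulative: 0.5821, 0.8507, 1


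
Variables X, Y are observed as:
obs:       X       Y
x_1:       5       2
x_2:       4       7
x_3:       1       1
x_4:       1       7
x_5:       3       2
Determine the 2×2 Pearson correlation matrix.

Step 1 — column means:
  mean(X) = (5 + 4 + 1 + 1 + 3) / 5 = 14/5 = 2.8
  mean(Y) = (2 + 7 + 1 + 7 + 2) / 5 = 19/5 = 3.8

Step 2 — sample variances and covariances s[i,j] = (1/(n-1)) · Σ_k (x_{k,i} - mean_i) · (x_{k,j} - mean_j), with n-1 = 4:
  s[X,X] = ((2.2)·(2.2) + (1.2)·(1.2) + (-1.8)·(-1.8) + (-1.8)·(-1.8) + (0.2)·(0.2)) / 4 = 12.8/4 = 3.2
  s[X,Y] = ((2.2)·(-1.8) + (1.2)·(3.2) + (-1.8)·(-2.8) + (-1.8)·(3.2) + (0.2)·(-1.8)) / 4 = -1.2/4 = -0.3
  s[Y,Y] = ((-1.8)·(-1.8) + (3.2)·(3.2) + (-2.8)·(-2.8) + (3.2)·(3.2) + (-1.8)·(-1.8)) / 4 = 34.8/4 = 8.7
  Sample standard deviations s_i = √(s[i,i]):
  s(X) = √(3.2) = 1.7889
  s(Y) = √(8.7) = 2.9496

Step 3 — r_{ij} = s_{ij} / (s_i · s_j):
  r[X,X] = 1 (diagonal).
  r[X,Y] = -0.3 / (1.7889 · 2.9496) = -0.3 / 5.2764 = -0.0569
  r[Y,Y] = 1 (diagonal).

R is symmetric with unit diagonal. Assembling:

R = [[1, -0.0569],
 [-0.0569, 1]]


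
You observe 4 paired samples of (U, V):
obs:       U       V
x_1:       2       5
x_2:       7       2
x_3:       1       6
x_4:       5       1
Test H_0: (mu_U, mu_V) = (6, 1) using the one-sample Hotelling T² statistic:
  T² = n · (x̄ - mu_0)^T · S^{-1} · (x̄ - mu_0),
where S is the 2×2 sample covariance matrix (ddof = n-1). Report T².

Step 1 — sample mean vector:
  mean(U) = (2 + 7 + 1 + 5) / 4 = 15/4 = 3.75
  mean(V) = (5 + 2 + 6 + 1) / 4 = 14/4 = 3.5
  x̄ = (3.75, 3.5),  deviation x̄ - mu_0 = (3.75, 3.5) - (6, 1) = (-2.25, 2.5).

Step 2 — sample covariance matrix, S[i,j] = (1/(n-1)) · Σ_k (x_{k,i} - mean_i) · (x_{k,j} - mean_j), divisor n-1 = 3:
  S[U,U] = ((-1.75)·(-1.75) + (3.25)·(3.25) + (-2.75)·(-2.75) + (1.25)·(1.25)) / 3 = 22.75/3 = 7.5833
  S[U,V] = ((-1.75)·(1.5) + (3.25)·(-1.5) + (-2.75)·(2.5) + (1.25)·(-2.5)) / 3 = -17.5/3 = -5.8333
  S[V,V] = ((1.5)·(1.5) + (-1.5)·(-1.5) + (2.5)·(2.5) + (-2.5)·(-2.5)) / 3 = 17/3 = 5.6667
  S = [[7.5833, -5.8333],
 [-5.8333, 5.6667]].

Step 3 — invert S. det(S) = 7.5833·5.6667 - (-5.8333)² = 8.9444.
  S^{-1} = (1/det) · [[d, -b], [-b, a]] = [[0.6335, 0.6522],
 [0.6522, 0.8478]].

Step 4 — quadratic form (x̄ - mu_0)^T · S^{-1} · (x̄ - mu_0):
  S^{-1} · (x̄ - mu_0) = (0.205, 0.6522),
  (x̄ - mu_0)^T · [...] = (-2.25)·(0.205) + (2.5)·(0.6522) = 1.1693.

Step 5 — scale by n: T² = 4 · 1.1693 = 4.677.

T² ≈ 4.677


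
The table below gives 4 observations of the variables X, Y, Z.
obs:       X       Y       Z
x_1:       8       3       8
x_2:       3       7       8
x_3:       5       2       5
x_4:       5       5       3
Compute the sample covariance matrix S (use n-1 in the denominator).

Step 1 — column means:
  mean(X) = (8 + 3 + 5 + 5) / 4 = 21/4 = 5.25
  mean(Y) = (3 + 7 + 2 + 5) / 4 = 17/4 = 4.25
  mean(Z) = (8 + 8 + 5 + 3) / 4 = 24/4 = 6

Step 2 — sample covariance S[i,j] = (1/(n-1)) · Σ_k (x_{k,i} - mean_i) · (x_{k,j} - mean_j), with n-1 = 3.
  S[X,X] = ((2.75)·(2.75) + (-2.25)·(-2.25) + (-0.25)·(-0.25) + (-0.25)·(-0.25)) / 3 = 12.75/3 = 4.25
  S[X,Y] = ((2.75)·(-1.25) + (-2.25)·(2.75) + (-0.25)·(-2.25) + (-0.25)·(0.75)) / 3 = -9.25/3 = -3.0833
  S[X,Z] = ((2.75)·(2) + (-2.25)·(2) + (-0.25)·(-1) + (-0.25)·(-3)) / 3 = 2/3 = 0.6667
  S[Y,Y] = ((-1.25)·(-1.25) + (2.75)·(2.75) + (-2.25)·(-2.25) + (0.75)·(0.75)) / 3 = 14.75/3 = 4.9167
  S[Y,Z] = ((-1.25)·(2) + (2.75)·(2) + (-2.25)·(-1) + (0.75)·(-3)) / 3 = 3/3 = 1
  S[Z,Z] = ((2)·(2) + (2)·(2) + (-1)·(-1) + (-3)·(-3)) / 3 = 18/3 = 6

S is symmetric (S[j,i] = S[i,j]). Assembling:

S = [[4.25, -3.0833, 0.6667],
 [-3.0833, 4.9167, 1],
 [0.6667, 1, 6]]


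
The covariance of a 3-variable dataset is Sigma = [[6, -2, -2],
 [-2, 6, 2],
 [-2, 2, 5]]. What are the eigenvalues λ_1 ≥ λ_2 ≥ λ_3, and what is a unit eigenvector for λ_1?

Step 1 — characteristic polynomial p(λ) = det(λI - Sigma) = λ³ - tr·λ² + c_1·λ - det, where tr = trace, c_1 = sum of the principal 2×2 minors, det = det(Sigma):
  tr = 6 + 6 + 5 = 17,
  c_1 = (6·6 - (-2)²) + (6·5 - (-2)²) + (6·5 - (2)²) = 32 + 26 + 26 = 84,
  det = 6·(6·5 - (2)²) - (-2)·((-2)·5 - (2)·(-2)) + (-2)·((-2)·(2) - 6·(-2)) = 6·(26) - (-2)·(-6) + (-2)·(8) = 128.
  So p(λ) = λ³ - 17λ² + 84λ - 128.
Step 2 — look for an integer root (rational root theorem: any rational root is an integer divisor of 128). Testing λ = 4:
  p(4) = 64 - 272 + 336 - 128 = 0  ✓
  Dividing out (λ - 4): p(λ) = (λ - 4)(λ² - 13λ + 32).
Step 3 — remaining eigenvalues from the quadratic λ² - 13λ + 32 = 0:
  Δ = 13² - 4·32 = 169 - 128 = 41,  λ = (13 ± √41)/2 = (13 ± 6.4031)/2 ≈ 9.7016 or 3.2984.
  Sorted: λ_1 = 9.7016,  λ_2 = 4,  λ_3 = 3.2984  (check: sum = 17 = tr ✓).

Step 4 — unit eigenvector for λ_1 ≈ 9.7016: v spans the null space of (Sigma - λ_1 I), whose rows are
  r_1 = (-3.7016, -2, -2),  r_2 = (-2, -3.7016, 2),  r_3 = (-2, 2, -4.7016).
  v is orthogonal to every row, so take v ∝ r_1 × r_2 = ((-2)·(2) - (-2)·(-3.7016), (-2)·(-2) - (-3.7016)·(2), (-3.7016)·(-3.7016) - (-2)·(-2)) ≈ (-11.4031, 11.4031, 9.7016).
  Rescale (multiply by -1 so the first nonzero entry is positive): u = (11.4031, -11.4031, -9.7016).
  ||u|| = √((11.4031)² + (-11.4031)² + (-9.7016)²) = √(354.1828) ≈ 18.8197,  v_1 = u/||u|| ≈ (0.6059, -0.6059, -0.5155) (||v_1|| = 1).

λ_1 = 9.7016,  λ_2 = 4,  λ_3 = 3.2984;  v_1 ≈ (0.6059, -0.6059, -0.5155)


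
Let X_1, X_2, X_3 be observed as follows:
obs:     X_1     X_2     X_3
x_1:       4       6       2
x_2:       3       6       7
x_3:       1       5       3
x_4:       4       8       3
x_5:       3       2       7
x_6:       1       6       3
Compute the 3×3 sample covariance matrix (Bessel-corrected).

Step 1 — column means:
  mean(X_1) = (4 + 3 + 1 + 4 + 3 + 1) / 6 = 16/6 = 2.6667
  mean(X_2) = (6 + 6 + 5 + 8 + 2 + 6) / 6 = 33/6 = 5.5
  mean(X_3) = (2 + 7 + 3 + 3 + 7 + 3) / 6 = 25/6 = 4.1667

Step 2 — sample covariance S[i,j] = (1/(n-1)) · Σ_k (x_{k,i} - mean_i) · (x_{k,j} - mean_j), with n-1 = 5.
  S[X_1,X_1] = ((1.3333)·(1.3333) + (0.3333)·(0.3333) + (-1.6667)·(-1.6667) + (1.3333)·(1.3333) + (0.3333)·(0.3333) + (-1.6667)·(-1.6667)) / 5 = 9.3333/5 = 1.8667
  S[X_1,X_2] = ((1.3333)·(0.5) + (0.3333)·(0.5) + (-1.6667)·(-0.5) + (1.3333)·(2.5) + (0.3333)·(-3.5) + (-1.6667)·(0.5)) / 5 = 3/5 = 0.6
  S[X_1,X_3] = ((1.3333)·(-2.1667) + (0.3333)·(2.8333) + (-1.6667)·(-1.1667) + (1.3333)·(-1.1667) + (0.3333)·(2.8333) + (-1.6667)·(-1.1667)) / 5 = 1.3333/5 = 0.2667
  S[X_2,X_2] = ((0.5)·(0.5) + (0.5)·(0.5) + (-0.5)·(-0.5) + (2.5)·(2.5) + (-3.5)·(-3.5) + (0.5)·(0.5)) / 5 = 19.5/5 = 3.9
  S[X_2,X_3] = ((0.5)·(-2.1667) + (0.5)·(2.8333) + (-0.5)·(-1.1667) + (2.5)·(-1.1667) + (-3.5)·(2.8333) + (0.5)·(-1.1667)) / 5 = -12.5/5 = -2.5
  S[X_3,X_3] = ((-2.1667)·(-2.1667) + (2.8333)·(2.8333) + (-1.1667)·(-1.1667) + (-1.1667)·(-1.1667) + (2.8333)·(2.8333) + (-1.1667)·(-1.1667)) / 5 = 24.8333/5 = 4.9667

S is symmetric (S[j,i] = S[i,j]). Assembling:

S = [[1.8667, 0.6, 0.2667],
 [0.6, 3.9, -2.5],
 [0.2667, -2.5, 4.9667]]


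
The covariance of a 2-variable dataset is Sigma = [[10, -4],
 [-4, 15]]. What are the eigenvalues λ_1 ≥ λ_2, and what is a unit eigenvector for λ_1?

Step 1 — characteristic polynomial of 2×2 Sigma:
  det(Sigma - λI) = λ² - trace · λ + det = 0.
  trace = 10 + 15 = 25, det = 10·15 - (-4)² = 134.
Step 2 — discriminant:
  Δ = trace² - 4·det = 625 - 536 = 89.
Step 3 — eigenvalues:
  λ = (trace ± √Δ)/2 = (25 ± 9.434)/2,
  λ_1 = 17.217,  λ_2 = 7.783.

Step 4 — unit eigenvector for λ_1: solve (Sigma - λ_1 I)v = 0. First row:
  (10 - 17.217)·v_x + (-4)·v_y = 0, i.e. (-7.217)·v_x + (-4)·v_y = 0,
  so v ∝ (b, λ_1 - a) = (-4, 7.217); multiply by -1 so the first entry is positive: u = (4, -7.217).
  ||u|| = √((4)² + (-7.217)²) = √(68.085) ≈ 8.2514,
  v_1 = u/||u|| ≈ (0.4848, -0.8746) (||v_1|| = 1).

λ_1 = 17.217,  λ_2 = 7.783;  v_1 ≈ (0.4848, -0.8746)


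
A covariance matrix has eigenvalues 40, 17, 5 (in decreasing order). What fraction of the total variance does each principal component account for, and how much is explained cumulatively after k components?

Step 1 — total variance = trace(Sigma) = Σ λ_i = 40 + 17 + 5 = 62.

Step 2 — fraction explained by component i = λ_i / Σ λ:
  PC1: 40/62 = 0.6452
  PC2: 17/62 = 0.2742
  PC3: 5/62 = 0.0806

Step 3 — cumulative fraction after k components = (λ_1 + ... + λ_k) / Σ λ:
  k = 1: 40/62 = 0.6452
  k = 2: (40 + 17)/62 = 57/62 = 0.9194
  k = 3: (40 + 17 + 5)/62 = 62/62 = 1

Summary (fraction, with percent):

explained: PC1 0.6452 (64.52%), PC2 0.2742 (27.42%), PC3 0.0806 (8.06%);  cumulative: 0.6452, 0.9194, 1


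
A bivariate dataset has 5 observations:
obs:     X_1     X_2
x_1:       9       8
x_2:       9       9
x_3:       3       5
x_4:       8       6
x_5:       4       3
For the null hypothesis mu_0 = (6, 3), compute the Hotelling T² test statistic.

Step 1 — sample mean vector:
  mean(X_1) = (9 + 9 + 3 + 8 + 4) / 5 = 33/5 = 6.6
  mean(X_2) = (8 + 9 + 5 + 6 + 3) / 5 = 31/5 = 6.2
  x̄ = (6.6, 6.2),  deviation x̄ - mu_0 = (6.6, 6.2) - (6, 3) = (0.6, 3.2).

Step 2 — sample covariance matrix, S[i,j] = (1/(n-1)) · Σ_k (x_{k,i} - mean_i) · (x_{k,j} - mean_j), divisor n-1 = 4:
  S[X_1,X_1] = ((2.4)·(2.4) + (2.4)·(2.4) + (-3.6)·(-3.6) + (1.4)·(1.4) + (-2.6)·(-2.6)) / 4 = 33.2/4 = 8.3
  S[X_1,X_2] = ((2.4)·(1.8) + (2.4)·(2.8) + (-3.6)·(-1.2) + (1.4)·(-0.2) + (-2.6)·(-3.2)) / 4 = 23.4/4 = 5.85
  S[X_2,X_2] = ((1.8)·(1.8) + (2.8)·(2.8) + (-1.2)·(-1.2) + (-0.2)·(-0.2) + (-3.2)·(-3.2)) / 4 = 22.8/4 = 5.7
  S = [[8.3, 5.85],
 [5.85, 5.7]].

Step 3 — invert S. det(S) = 8.3·5.7 - (5.85)² = 13.0875.
  S^{-1} = (1/det) · [[d, -b], [-b, a]] = [[0.4355, -0.447],
 [-0.447, 0.6342]].

Step 4 — quadratic form (x̄ - mu_0)^T · S^{-1} · (x̄ - mu_0):
  S^{-1} · (x̄ - mu_0) = (-1.1691, 1.7612),
  (x̄ - mu_0)^T · [...] = (0.6)·(-1.1691) + (3.2)·(1.7612) = 4.9345.

Step 5 — scale by n: T² = 5 · 4.9345 = 24.6724.

T² ≈ 24.6724


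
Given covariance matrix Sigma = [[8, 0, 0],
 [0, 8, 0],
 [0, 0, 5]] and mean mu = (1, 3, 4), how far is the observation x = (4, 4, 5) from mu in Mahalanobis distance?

Step 1 — centre the observation: (x - mu) = (3, 1, 1).

Step 2 — invert Sigma (cofactor / det for 3×3, or solve directly):
  Sigma^{-1} = [[0.125, 0, 0],
 [0, 0.125, 0],
 [0, 0, 0.2]].

Step 3 — form the quadratic (x - mu)^T · Sigma^{-1} · (x - mu):
  Sigma^{-1} · (x - mu) = (0.375, 0.125, 0.2).
  (x - mu)^T · [Sigma^{-1} · (x - mu)] = (3)·(0.375) + (1)·(0.125) + (1)·(0.2) = 1.45.

Step 4 — take square root: d = √(1.45) ≈ 1.2042.

d(x, mu) = √(1.45) ≈ 1.2042


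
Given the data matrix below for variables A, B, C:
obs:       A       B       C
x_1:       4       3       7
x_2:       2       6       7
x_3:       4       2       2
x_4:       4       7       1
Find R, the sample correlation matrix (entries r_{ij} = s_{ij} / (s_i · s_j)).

Step 1 — column means:
  mean(A) = (4 + 2 + 4 + 4) / 4 = 14/4 = 3.5
  mean(B) = (3 + 6 + 2 + 7) / 4 = 18/4 = 4.5
  mean(C) = (7 + 7 + 2 + 1) / 4 = 17/4 = 4.25

Step 2 — sample variances and covariances s[i,j] = (1/(n-1)) · Σ_k (x_{k,i} - mean_i) · (x_{k,j} - mean_j), with n-1 = 3:
  s[A,A] = ((0.5)·(0.5) + (-1.5)·(-1.5) + (0.5)·(0.5) + (0.5)·(0.5)) / 3 = 3/3 = 1
  s[A,B] = ((0.5)·(-1.5) + (-1.5)·(1.5) + (0.5)·(-2.5) + (0.5)·(2.5)) / 3 = -3/3 = -1
  s[A,C] = ((0.5)·(2.75) + (-1.5)·(2.75) + (0.5)·(-2.25) + (0.5)·(-3.25)) / 3 = -5.5/3 = -1.8333
  s[B,B] = ((-1.5)·(-1.5) + (1.5)·(1.5) + (-2.5)·(-2.5) + (2.5)·(2.5)) / 3 = 17/3 = 5.6667
  s[B,C] = ((-1.5)·(2.75) + (1.5)·(2.75) + (-2.5)·(-2.25) + (2.5)·(-3.25)) / 3 = -2.5/3 = -0.8333
  s[C,C] = ((2.75)·(2.75) + (2.75)·(2.75) + (-2.25)·(-2.25) + (-3.25)·(-3.25)) / 3 = 30.75/3 = 10.25
  Sample standard deviations s_i = √(s[i,i]):
  s(A) = √(1) = 1
  s(B) = √(5.6667) = 2.3805
  s(C) = √(10.25) = 3.2016

Step 3 — r_{ij} = s_{ij} / (s_i · s_j):
  r[A,A] = 1 (diagonal).
  r[A,B] = -1 / (1 · 2.3805) = -1 / 2.3805 = -0.4201
  r[A,C] = -1.8333 / (1 · 3.2016) = -1.8333 / 3.2016 = -0.5726
  r[B,B] = 1 (diagonal).
  r[B,C] = -0.8333 / (2.3805 · 3.2016) = -0.8333 / 7.6212 = -0.1093
  r[C,C] = 1 (diagonal).

R is symmetric with unit diagonal. Assembling:

R = [[1, -0.4201, -0.5726],
 [-0.4201, 1, -0.1093],
 [-0.5726, -0.1093, 1]]


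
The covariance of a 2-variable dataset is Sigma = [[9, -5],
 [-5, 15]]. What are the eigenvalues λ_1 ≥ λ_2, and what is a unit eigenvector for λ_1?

Step 1 — characteristic polynomial of 2×2 Sigma:
  det(Sigma - λI) = λ² - trace · λ + det = 0.
  trace = 9 + 15 = 24, det = 9·15 - (-5)² = 110.
Step 2 — discriminant:
  Δ = trace² - 4·det = 576 - 440 = 136.
Step 3 — eigenvalues:
  λ = (trace ± √Δ)/2 = (24 ± 11.6619)/2,
  λ_1 = 17.831,  λ_2 = 6.169.

Step 4 — unit eigenvector for λ_1: solve (Sigma - λ_1 I)v = 0. First row:
  (9 - 17.831)·v_x + (-5)·v_y = 0, i.e. (-8.831)·v_x + (-5)·v_y = 0,
  so v ∝ (b, λ_1 - a) = (-5, 8.831); multiply by -1 so the first entry is positive: u = (5, -8.831).
  ||u|| = √((5)² + (-8.831)²) = √(102.9857) ≈ 10.1482,
  v_1 = u/||u|| ≈ (0.4927, -0.8702) (||v_1|| = 1).

λ_1 = 17.831,  λ_2 = 6.169;  v_1 ≈ (0.4927, -0.8702)


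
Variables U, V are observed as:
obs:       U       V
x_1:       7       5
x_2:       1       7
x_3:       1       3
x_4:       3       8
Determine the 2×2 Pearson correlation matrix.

Step 1 — column means:
  mean(U) = (7 + 1 + 1 + 3) / 4 = 12/4 = 3
  mean(V) = (5 + 7 + 3 + 8) / 4 = 23/4 = 5.75

Step 2 — sample variances and covariances s[i,j] = (1/(n-1)) · Σ_k (x_{k,i} - mean_i) · (x_{k,j} - mean_j), with n-1 = 3:
  s[U,U] = ((4)·(4) + (-2)·(-2) + (-2)·(-2) + (0)·(0)) / 3 = 24/3 = 8
  s[U,V] = ((4)·(-0.75) + (-2)·(1.25) + (-2)·(-2.75) + (0)·(2.25)) / 3 = 0/3 = 0
  s[V,V] = ((-0.75)·(-0.75) + (1.25)·(1.25) + (-2.75)·(-2.75) + (2.25)·(2.25)) / 3 = 14.75/3 = 4.9167
  Sample standard deviations s_i = √(s[i,i]):
  s(U) = √(8) = 2.8284
  s(V) = √(4.9167) = 2.2174

Step 3 — r_{ij} = s_{ij} / (s_i · s_j):
  r[U,U] = 1 (diagonal).
  r[U,V] = 0 / (2.8284 · 2.2174) = 0 / 6.2716 = 0
  r[V,V] = 1 (diagonal).

R is symmetric with unit diagonal. Assembling:

R = [[1, 0],
 [0, 1]]


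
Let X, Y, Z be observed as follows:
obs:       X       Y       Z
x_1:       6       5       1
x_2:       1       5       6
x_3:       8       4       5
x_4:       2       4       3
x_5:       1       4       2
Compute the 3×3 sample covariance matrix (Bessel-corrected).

Step 1 — column means:
  mean(X) = (6 + 1 + 8 + 2 + 1) / 5 = 18/5 = 3.6
  mean(Y) = (5 + 5 + 4 + 4 + 4) / 5 = 22/5 = 4.4
  mean(Z) = (1 + 6 + 5 + 3 + 2) / 5 = 17/5 = 3.4

Step 2 — sample covariance S[i,j] = (1/(n-1)) · Σ_k (x_{k,i} - mean_i) · (x_{k,j} - mean_j), with n-1 = 4.
  S[X,X] = ((2.4)·(2.4) + (-2.6)·(-2.6) + (4.4)·(4.4) + (-1.6)·(-1.6) + (-2.6)·(-2.6)) / 4 = 41.2/4 = 10.3
  S[X,Y] = ((2.4)·(0.6) + (-2.6)·(0.6) + (4.4)·(-0.4) + (-1.6)·(-0.4) + (-2.6)·(-0.4)) / 4 = -0.2/4 = -0.05
  S[X,Z] = ((2.4)·(-2.4) + (-2.6)·(2.6) + (4.4)·(1.6) + (-1.6)·(-0.4) + (-2.6)·(-1.4)) / 4 = -1.2/4 = -0.3
  S[Y,Y] = ((0.6)·(0.6) + (0.6)·(0.6) + (-0.4)·(-0.4) + (-0.4)·(-0.4) + (-0.4)·(-0.4)) / 4 = 1.2/4 = 0.3
  S[Y,Z] = ((0.6)·(-2.4) + (0.6)·(2.6) + (-0.4)·(1.6) + (-0.4)·(-0.4) + (-0.4)·(-1.4)) / 4 = 0.2/4 = 0.05
  S[Z,Z] = ((-2.4)·(-2.4) + (2.6)·(2.6) + (1.6)·(1.6) + (-0.4)·(-0.4) + (-1.4)·(-1.4)) / 4 = 17.2/4 = 4.3

S is symmetric (S[j,i] = S[i,j]). Assembling:

S = [[10.3, -0.05, -0.3],
 [-0.05, 0.3, 0.05],
 [-0.3, 0.05, 4.3]]


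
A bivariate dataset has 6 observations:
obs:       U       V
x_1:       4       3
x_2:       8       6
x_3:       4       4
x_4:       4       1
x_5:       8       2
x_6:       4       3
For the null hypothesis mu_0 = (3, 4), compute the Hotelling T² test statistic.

Step 1 — sample mean vector:
  mean(U) = (4 + 8 + 4 + 4 + 8 + 4) / 6 = 32/6 = 5.3333
  mean(V) = (3 + 6 + 4 + 1 + 2 + 3) / 6 = 19/6 = 3.1667
  x̄ = (5.3333, 3.1667),  deviation x̄ - mu_0 = (5.3333, 3.1667) - (3, 4) = (2.3333, -0.8333).

Step 2 — sample covariance matrix, S[i,j] = (1/(n-1)) · Σ_k (x_{k,i} - mean_i) · (x_{k,j} - mean_j), divisor n-1 = 5:
  S[U,U] = ((-1.3333)·(-1.3333) + (2.6667)·(2.6667) + (-1.3333)·(-1.3333) + (-1.3333)·(-1.3333) + (2.6667)·(2.6667) + (-1.3333)·(-1.3333)) / 5 = 21.3333/5 = 4.2667
  S[U,V] = ((-1.3333)·(-0.1667) + (2.6667)·(2.8333) + (-1.3333)·(0.8333) + (-1.3333)·(-2.1667) + (2.6667)·(-1.1667) + (-1.3333)·(-0.1667)) / 5 = 6.6667/5 = 1.3333
  S[V,V] = ((-0.1667)·(-0.1667) + (2.8333)·(2.8333) + (0.8333)·(0.8333) + (-2.1667)·(-2.1667) + (-1.1667)·(-1.1667) + (-0.1667)·(-0.1667)) / 5 = 14.8333/5 = 2.9667
  S = [[4.2667, 1.3333],
 [1.3333, 2.9667]].

Step 3 — invert S. det(S) = 4.2667·2.9667 - (1.3333)² = 10.88.
  S^{-1} = (1/det) · [[d, -b], [-b, a]] = [[0.2727, -0.1225],
 [-0.1225, 0.3922]].

Step 4 — quadratic form (x̄ - mu_0)^T · S^{-1} · (x̄ - mu_0):
  S^{-1} · (x̄ - mu_0) = (0.7384, -0.6127),
  (x̄ - mu_0)^T · [...] = (2.3333)·(0.7384) + (-0.8333)·(-0.6127) = 2.2335.

Step 5 — scale by n: T² = 6 · 2.2335 = 13.4007.

T² ≈ 13.4007


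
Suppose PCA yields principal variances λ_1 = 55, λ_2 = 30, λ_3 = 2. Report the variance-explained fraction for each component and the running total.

Step 1 — total variance = trace(Sigma) = Σ λ_i = 55 + 30 + 2 = 87.

Step 2 — fraction explained by component i = λ_i / Σ λ:
  PC1: 55/87 = 0.6322
  PC2: 30/87 = 0.3448
  PC3: 2/87 = 0.023

Step 3 — cumulative fraction after k components = (λ_1 + ... + λ_k) / Σ λ:
  k = 1: 55/87 = 0.6322
  k = 2: (55 + 30)/87 = 85/87 = 0.977
  k = 3: (55 + 30 + 2)/87 = 87/87 = 1

Summary (fraction, with percent):

explained: PC1 0.6322 (63.22%), PC2 0.3448 (34.48%), PC3 0.023 (2.3%);  cumulative: 0.6322, 0.977, 1


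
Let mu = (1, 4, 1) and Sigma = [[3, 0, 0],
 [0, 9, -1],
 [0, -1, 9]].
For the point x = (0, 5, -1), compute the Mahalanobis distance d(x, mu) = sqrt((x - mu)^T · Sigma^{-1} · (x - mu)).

Step 1 — centre the observation: (x - mu) = (-1, 1, -2).

Step 2 — invert Sigma (cofactor / det for 3×3, or solve directly):
  Sigma^{-1} = [[0.3333, 0, 0],
 [0, 0.1125, 0.0125],
 [0, 0.0125, 0.1125]].

Step 3 — form the quadratic (x - mu)^T · Sigma^{-1} · (x - mu):
  Sigma^{-1} · (x - mu) = (-0.3333, 0.0875, -0.2125).
  (x - mu)^T · [Sigma^{-1} · (x - mu)] = (-1)·(-0.3333) + (1)·(0.0875) + (-2)·(-0.2125) = 0.8458.

Step 4 — take square root: d = √(0.8458) ≈ 0.9197.

d(x, mu) = √(0.8458) ≈ 0.9197


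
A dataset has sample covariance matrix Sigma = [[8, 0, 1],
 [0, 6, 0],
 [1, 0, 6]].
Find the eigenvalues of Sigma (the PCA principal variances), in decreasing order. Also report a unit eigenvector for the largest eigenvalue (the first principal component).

Step 1 — characteristic polynomial p(λ) = det(λI - Sigma) = λ³ - tr·λ² + c_1·λ - det, where tr = trace, c_1 = sum of the principal 2×2 minors, det = det(Sigma):
  tr = 8 + 6 + 6 = 20,
  c_1 = (8·6 - (0)²) + (8·6 - (1)²) + (6·6 - (0)²) = 48 + 47 + 36 = 131,
  det = 8·(6·6 - (0)²) - (0)·((0)·6 - (0)·(1)) + (1)·((0)·(0) - 6·(1)) = 8·(36) - (0)·(0) + (1)·(-6) = 282.
  So p(λ) = λ³ - 20λ² + 131λ - 282.
Step 2 — look for an integer root (rational root theorem: any rational root is an integer divisor of 282). Testing λ = 6:
  p(6) = 216 - 720 + 786 - 282 = 0  ✓
  Dividing out (λ - 6): p(λ) = (λ - 6)(λ² - 14λ + 47).
Step 3 — remaining eigenvalues from the quadratic λ² - 14λ + 47 = 0:
  Δ = 14² - 4·47 = 196 - 188 = 8,  λ = (14 ± √8)/2 = (14 ± 2.8284)/2 ≈ 8.4142 or 5.5858.
  Sorted: λ_1 = 8.4142,  λ_2 = 6,  λ_3 = 5.5858  (check: sum = 20 = tr ✓).

Step 4 — unit eigenvector for λ_1 ≈ 8.4142: v spans the null space of (Sigma - λ_1 I), whose rows are
  r_1 = (-0.4142, 0, 1),  r_2 = (0, -2.4142, 0),  r_3 = (1, 0, -2.4142).
  v is orthogonal to every row, so take v ∝ r_1 × r_2 = ((0)·(0) - (1)·(-2.4142), (1)·(0) - (-0.4142)·(0), (-0.4142)·(-2.4142) - (0)·(0)) ≈ (2.4142, 0, 1).
  Let u = (2.4142, 0, 1).
  ||u|| = √((2.4142)² + (0)² + (1)²) = √(6.8284) ≈ 2.6131,  v_1 = u/||u|| ≈ (0.9239, 0, 0.3827) (||v_1|| = 1).

λ_1 = 8.4142,  λ_2 = 6,  λ_3 = 5.5858;  v_1 ≈ (0.9239, 0, 0.3827)


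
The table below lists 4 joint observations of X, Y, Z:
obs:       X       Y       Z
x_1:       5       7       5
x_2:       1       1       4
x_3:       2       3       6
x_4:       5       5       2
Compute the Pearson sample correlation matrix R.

Step 1 — column means:
  mean(X) = (5 + 1 + 2 + 5) / 4 = 13/4 = 3.25
  mean(Y) = (7 + 1 + 3 + 5) / 4 = 16/4 = 4
  mean(Z) = (5 + 4 + 6 + 2) / 4 = 17/4 = 4.25

Step 2 — sample variances and covariances s[i,j] = (1/(n-1)) · Σ_k (x_{k,i} - mean_i) · (x_{k,j} - mean_j), with n-1 = 3:
  s[X,X] = ((1.75)·(1.75) + (-2.25)·(-2.25) + (-1.25)·(-1.25) + (1.75)·(1.75)) / 3 = 12.75/3 = 4.25
  s[X,Y] = ((1.75)·(3) + (-2.25)·(-3) + (-1.25)·(-1) + (1.75)·(1)) / 3 = 15/3 = 5
  s[X,Z] = ((1.75)·(0.75) + (-2.25)·(-0.25) + (-1.25)·(1.75) + (1.75)·(-2.25)) / 3 = -4.25/3 = -1.4167
  s[Y,Y] = ((3)·(3) + (-3)·(-3) + (-1)·(-1) + (1)·(1)) / 3 = 20/3 = 6.6667
  s[Y,Z] = ((3)·(0.75) + (-3)·(-0.25) + (-1)·(1.75) + (1)·(-2.25)) / 3 = -1/3 = -0.3333
  s[Z,Z] = ((0.75)·(0.75) + (-0.25)·(-0.25) + (1.75)·(1.75) + (-2.25)·(-2.25)) / 3 = 8.75/3 = 2.9167
  Sample standard deviations s_i = √(s[i,i]):
  s(X) = √(4.25) = 2.0616
  s(Y) = √(6.6667) = 2.582
  s(Z) = √(2.9167) = 1.7078

Step 3 — r_{ij} = s_{ij} / (s_i · s_j):
  r[X,X] = 1 (diagonal).
  r[X,Y] = 5 / (2.0616 · 2.582) = 5 / 5.3229 = 0.9393
  r[X,Z] = -1.4167 / (2.0616 · 1.7078) = -1.4167 / 3.5208 = -0.4024
  r[Y,Y] = 1 (diagonal).
  r[Y,Z] = -0.3333 / (2.582 · 1.7078) = -0.3333 / 4.4096 = -0.0756
  r[Z,Z] = 1 (diagonal).

R is symmetric with unit diagonal. Assembling:

R = [[1, 0.9393, -0.4024],
 [0.9393, 1, -0.0756],
 [-0.4024, -0.0756, 1]]
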